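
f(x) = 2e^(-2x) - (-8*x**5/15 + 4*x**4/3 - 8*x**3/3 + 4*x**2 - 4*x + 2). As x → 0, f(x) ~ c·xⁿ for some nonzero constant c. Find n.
6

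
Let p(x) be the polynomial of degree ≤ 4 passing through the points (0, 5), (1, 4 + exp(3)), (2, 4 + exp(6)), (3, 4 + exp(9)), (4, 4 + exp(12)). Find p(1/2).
-5*exp(12)/128 - 35*exp(6)/64 + 547/128 + 35*exp(3)/32 + 7*exp(9)/32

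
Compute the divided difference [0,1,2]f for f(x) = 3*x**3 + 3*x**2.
12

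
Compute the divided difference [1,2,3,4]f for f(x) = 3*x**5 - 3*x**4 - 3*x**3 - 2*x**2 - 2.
162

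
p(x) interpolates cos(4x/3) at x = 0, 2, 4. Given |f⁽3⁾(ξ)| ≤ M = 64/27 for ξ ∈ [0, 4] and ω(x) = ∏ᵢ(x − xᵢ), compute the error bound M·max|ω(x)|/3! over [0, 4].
512*sqrt(3)/729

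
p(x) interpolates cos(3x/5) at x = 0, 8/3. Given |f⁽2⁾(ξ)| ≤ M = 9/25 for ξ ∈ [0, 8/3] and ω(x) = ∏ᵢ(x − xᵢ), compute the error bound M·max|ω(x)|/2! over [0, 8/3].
8/25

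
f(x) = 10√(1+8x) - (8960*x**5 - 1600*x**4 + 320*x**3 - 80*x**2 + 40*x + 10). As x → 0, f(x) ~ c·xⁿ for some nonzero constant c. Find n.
6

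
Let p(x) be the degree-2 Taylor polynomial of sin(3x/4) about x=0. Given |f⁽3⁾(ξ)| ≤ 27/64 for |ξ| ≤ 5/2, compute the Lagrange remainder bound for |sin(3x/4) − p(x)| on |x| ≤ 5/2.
1125/1024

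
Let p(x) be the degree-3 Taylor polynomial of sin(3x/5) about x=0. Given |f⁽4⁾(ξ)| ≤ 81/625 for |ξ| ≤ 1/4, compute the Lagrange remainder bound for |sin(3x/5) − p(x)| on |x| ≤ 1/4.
27/1280000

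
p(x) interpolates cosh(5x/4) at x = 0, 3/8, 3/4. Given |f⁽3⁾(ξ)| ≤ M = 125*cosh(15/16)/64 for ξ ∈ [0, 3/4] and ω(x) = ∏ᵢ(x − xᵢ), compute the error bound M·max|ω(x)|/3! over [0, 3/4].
125*sqrt(3)*cosh(15/16)/32768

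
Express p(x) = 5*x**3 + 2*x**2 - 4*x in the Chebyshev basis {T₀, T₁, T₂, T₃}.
T₀ + (-1/4)T₁ + T₂ + (5/4)T₃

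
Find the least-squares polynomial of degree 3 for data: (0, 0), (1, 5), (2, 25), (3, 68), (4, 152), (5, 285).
-5/63 + (559/189)x + (4/9)x² + (56/27)x³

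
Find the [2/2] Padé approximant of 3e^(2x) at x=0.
(x**2 + 3*x + 3)/(x**2/3 - x + 1)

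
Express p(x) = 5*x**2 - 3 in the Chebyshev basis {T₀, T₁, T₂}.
(-1/2)T₀ + (5/2)T₂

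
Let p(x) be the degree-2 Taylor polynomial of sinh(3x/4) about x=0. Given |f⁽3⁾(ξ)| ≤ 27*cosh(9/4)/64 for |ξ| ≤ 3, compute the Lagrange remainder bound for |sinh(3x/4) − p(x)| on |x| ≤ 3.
243*cosh(9/4)/128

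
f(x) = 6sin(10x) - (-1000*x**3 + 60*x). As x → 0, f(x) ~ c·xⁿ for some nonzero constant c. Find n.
5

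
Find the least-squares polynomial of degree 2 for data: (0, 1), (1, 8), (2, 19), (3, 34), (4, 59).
53/35 + (97/35)x + (20/7)x²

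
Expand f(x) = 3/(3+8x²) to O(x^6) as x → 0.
1 - 8*x**2/3 + 64*x**4/9 + O(x**6)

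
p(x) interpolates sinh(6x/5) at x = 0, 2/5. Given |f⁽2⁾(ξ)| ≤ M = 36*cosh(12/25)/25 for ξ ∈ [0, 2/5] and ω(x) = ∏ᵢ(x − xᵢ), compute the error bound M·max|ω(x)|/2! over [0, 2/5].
18*cosh(12/25)/625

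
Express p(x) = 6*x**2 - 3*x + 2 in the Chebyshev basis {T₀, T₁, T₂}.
(5)T₀ + (-3)T₁ + (3)T₂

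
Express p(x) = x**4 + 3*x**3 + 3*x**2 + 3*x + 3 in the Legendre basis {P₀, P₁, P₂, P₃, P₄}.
(21/5)P₀ + (24/5)P₁ + (18/7)P₂ + (6/5)P₃ + (8/35)P₄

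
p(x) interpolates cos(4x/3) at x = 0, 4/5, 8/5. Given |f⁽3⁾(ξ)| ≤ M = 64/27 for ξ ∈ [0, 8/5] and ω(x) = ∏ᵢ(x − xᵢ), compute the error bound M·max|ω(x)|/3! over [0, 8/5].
4096*sqrt(3)/91125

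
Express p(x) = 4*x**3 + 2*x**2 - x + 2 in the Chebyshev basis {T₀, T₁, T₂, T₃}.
(3)T₀ + (2)T₁ + T₂ + T₃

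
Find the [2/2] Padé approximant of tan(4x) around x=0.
4*x/(1 - 16*x**2/3)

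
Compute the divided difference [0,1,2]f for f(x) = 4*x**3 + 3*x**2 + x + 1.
15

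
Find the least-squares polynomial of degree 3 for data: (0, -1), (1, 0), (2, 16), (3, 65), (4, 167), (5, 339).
-62/63 + (-103/378)x + (-467/252)x² + (335/108)x³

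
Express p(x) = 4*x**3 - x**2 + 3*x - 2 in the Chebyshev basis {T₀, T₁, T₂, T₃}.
(-5/2)T₀ + (6)T₁ + (-1/2)T₂ + T₃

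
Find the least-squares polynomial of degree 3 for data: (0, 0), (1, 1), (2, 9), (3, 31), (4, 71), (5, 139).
-1/14 + (-1/84)x + (1/7)x² + (13/12)x³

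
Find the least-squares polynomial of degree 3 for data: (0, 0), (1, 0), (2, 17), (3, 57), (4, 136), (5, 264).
-13/63 + (-451/189)x + (89/63)x² + (52/27)x³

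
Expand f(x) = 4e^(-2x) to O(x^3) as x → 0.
4 - 8*x + 8*x**2 + O(x**3)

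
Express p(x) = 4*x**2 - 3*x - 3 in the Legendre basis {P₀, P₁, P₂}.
(-5/3)P₀ + (-3)P₁ + (8/3)P₂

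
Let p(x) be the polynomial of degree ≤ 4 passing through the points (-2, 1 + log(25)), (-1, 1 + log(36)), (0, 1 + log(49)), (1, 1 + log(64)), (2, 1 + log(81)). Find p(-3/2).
1 + log(72*sqrt(2)*3**(1/32)*5**(35/64)*7**(29/32)/49)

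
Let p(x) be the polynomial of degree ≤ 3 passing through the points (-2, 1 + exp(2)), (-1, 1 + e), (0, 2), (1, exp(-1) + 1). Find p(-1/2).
(-1 + e*(-exp(2) + 9*e + 25))*exp(-1)/16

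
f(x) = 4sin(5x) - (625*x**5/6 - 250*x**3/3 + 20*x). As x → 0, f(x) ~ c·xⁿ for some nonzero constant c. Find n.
7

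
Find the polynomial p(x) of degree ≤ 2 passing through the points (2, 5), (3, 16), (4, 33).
3*x**2 - 4*x + 1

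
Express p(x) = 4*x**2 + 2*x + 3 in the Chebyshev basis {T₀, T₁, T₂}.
(5)T₀ + (2)T₁ + (2)T₂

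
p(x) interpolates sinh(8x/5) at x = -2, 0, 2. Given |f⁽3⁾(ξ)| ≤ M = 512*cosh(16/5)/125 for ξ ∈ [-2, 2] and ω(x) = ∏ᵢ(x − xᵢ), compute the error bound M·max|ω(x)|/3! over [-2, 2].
4096*sqrt(3)*cosh(16/5)/3375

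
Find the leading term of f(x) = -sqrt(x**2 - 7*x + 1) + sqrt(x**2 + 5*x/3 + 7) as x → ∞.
13/3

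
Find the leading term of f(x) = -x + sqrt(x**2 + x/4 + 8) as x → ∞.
1/8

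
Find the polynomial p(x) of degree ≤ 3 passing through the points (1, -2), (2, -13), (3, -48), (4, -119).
-2*x**3 + 3*x - 3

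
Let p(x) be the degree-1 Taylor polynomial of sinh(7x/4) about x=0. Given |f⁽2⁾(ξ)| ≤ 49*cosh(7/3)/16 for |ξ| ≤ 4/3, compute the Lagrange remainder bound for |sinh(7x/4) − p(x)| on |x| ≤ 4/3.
49*cosh(7/3)/18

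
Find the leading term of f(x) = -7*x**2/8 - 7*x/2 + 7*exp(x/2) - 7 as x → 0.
7*x**3/48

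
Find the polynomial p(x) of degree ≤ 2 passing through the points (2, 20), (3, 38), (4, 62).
3*x**2 + 3*x + 2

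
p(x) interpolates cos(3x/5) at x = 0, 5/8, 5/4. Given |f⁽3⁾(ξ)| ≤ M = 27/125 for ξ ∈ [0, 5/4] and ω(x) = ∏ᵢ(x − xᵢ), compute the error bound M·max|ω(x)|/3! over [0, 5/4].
sqrt(3)/512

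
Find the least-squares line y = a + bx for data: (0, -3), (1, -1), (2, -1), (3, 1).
a = -14/5, b = 6/5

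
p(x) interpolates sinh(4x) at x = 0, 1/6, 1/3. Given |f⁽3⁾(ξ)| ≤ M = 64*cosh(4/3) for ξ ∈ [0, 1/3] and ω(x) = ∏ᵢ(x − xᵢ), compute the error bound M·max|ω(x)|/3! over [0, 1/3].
8*sqrt(3)*cosh(4/3)/729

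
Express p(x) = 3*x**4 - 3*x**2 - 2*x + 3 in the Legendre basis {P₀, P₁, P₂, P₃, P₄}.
(13/5)P₀ + (-2)P₁ + (-2/7)P₂ + (24/35)P₄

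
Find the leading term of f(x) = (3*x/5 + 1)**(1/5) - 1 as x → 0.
3*x/25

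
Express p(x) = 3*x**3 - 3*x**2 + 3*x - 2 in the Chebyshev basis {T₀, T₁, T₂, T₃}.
(-7/2)T₀ + (21/4)T₁ + (-3/2)T₂ + (3/4)T₃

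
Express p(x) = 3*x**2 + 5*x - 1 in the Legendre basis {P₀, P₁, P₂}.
(5)P₁ + (2)P₂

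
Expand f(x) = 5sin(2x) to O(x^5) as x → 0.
10*x - 20*x**3/3 + O(x**5)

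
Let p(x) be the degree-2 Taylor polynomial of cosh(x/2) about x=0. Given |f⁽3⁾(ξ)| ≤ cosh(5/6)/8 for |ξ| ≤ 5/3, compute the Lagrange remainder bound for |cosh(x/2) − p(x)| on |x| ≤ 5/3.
125*cosh(5/6)/1296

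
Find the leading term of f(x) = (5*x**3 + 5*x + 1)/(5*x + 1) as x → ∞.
x**2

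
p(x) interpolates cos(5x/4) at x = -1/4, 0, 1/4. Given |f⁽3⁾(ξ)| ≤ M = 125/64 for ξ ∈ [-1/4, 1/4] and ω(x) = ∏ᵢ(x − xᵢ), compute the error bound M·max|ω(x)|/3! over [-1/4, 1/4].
125*sqrt(3)/110592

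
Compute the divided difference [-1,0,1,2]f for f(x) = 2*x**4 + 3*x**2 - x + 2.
4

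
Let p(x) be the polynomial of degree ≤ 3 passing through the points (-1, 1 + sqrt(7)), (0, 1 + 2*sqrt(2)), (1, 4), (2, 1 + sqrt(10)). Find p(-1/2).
1/16 + sqrt(10)/16 + 5*sqrt(7)/16 + 15*sqrt(2)/8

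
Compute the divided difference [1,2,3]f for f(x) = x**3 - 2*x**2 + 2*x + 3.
4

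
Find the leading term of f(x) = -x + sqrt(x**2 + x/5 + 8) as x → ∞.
1/10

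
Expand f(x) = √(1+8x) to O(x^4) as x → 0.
1 + 4*x - 8*x**2 + 32*x**3 + O(x**4)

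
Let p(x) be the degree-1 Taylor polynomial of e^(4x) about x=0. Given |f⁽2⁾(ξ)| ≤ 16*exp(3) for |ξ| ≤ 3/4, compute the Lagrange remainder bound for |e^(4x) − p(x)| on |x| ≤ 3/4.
9*exp(3)/2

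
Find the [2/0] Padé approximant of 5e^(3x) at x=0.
45*x**2/2 + 15*x + 5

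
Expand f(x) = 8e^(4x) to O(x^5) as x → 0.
8 + 32*x + 64*x**2 + 256*x**3/3 + 256*x**4/3 + O(x**5)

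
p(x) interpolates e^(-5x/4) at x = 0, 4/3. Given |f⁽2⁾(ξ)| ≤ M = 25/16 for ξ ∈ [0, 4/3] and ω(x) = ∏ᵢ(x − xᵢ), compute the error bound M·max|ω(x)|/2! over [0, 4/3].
25/72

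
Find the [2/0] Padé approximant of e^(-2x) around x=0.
2*x**2 - 2*x + 1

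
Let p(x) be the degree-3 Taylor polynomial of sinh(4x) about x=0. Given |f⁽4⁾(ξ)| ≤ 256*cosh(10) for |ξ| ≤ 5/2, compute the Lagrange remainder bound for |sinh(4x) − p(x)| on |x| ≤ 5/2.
1250*cosh(10)/3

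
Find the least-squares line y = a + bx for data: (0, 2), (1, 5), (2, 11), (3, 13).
a = 19/10, b = 39/10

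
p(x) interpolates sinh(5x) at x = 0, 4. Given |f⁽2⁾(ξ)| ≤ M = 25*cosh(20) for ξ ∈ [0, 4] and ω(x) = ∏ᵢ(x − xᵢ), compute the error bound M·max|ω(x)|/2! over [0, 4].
50*cosh(20)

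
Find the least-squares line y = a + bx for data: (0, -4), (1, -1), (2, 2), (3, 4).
a = -19/5, b = 27/10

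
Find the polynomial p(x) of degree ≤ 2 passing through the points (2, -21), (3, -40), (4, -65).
-3*x**2 - 4*x - 1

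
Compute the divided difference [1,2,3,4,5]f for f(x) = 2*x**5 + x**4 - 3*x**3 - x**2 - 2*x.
31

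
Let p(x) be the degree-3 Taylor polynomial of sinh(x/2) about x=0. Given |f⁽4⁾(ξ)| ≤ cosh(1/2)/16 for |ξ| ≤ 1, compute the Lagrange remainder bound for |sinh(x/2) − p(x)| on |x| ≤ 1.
cosh(1/2)/384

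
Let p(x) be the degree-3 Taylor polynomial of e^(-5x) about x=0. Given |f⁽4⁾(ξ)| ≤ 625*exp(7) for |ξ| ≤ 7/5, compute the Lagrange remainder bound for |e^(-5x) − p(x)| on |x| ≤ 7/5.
2401*exp(7)/24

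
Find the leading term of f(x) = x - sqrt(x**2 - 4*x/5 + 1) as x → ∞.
2/5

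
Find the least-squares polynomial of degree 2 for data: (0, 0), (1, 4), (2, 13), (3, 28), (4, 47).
-2/35 + (53/35)x + (18/7)x²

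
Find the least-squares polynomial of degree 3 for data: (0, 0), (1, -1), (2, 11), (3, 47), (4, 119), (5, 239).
-5/126 + (-2437/756)x + (55/126)x² + (211/108)x³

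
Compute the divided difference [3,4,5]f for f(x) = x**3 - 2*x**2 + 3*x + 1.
10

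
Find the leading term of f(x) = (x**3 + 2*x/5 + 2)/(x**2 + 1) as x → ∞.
x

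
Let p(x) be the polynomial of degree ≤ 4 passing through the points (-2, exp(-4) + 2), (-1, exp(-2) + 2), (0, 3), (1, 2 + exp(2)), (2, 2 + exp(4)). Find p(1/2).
(-20*exp(2) + 3 + (-5*exp(4) + 346 + 60*exp(2))*exp(4))*exp(-4)/128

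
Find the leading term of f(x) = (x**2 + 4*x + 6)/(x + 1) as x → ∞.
x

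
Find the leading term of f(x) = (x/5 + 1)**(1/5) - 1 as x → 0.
x/25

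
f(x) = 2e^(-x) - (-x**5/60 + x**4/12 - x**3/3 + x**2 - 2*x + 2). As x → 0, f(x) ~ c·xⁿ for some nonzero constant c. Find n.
6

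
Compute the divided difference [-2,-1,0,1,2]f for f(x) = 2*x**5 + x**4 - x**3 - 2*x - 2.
1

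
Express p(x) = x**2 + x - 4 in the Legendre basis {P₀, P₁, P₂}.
(-11/3)P₀ + P₁ + (2/3)P₂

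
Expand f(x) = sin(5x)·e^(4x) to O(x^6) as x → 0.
5*x + 20*x**2 + 115*x**3/6 - 30*x**4 - 2095*x**5/24 + O(x**6)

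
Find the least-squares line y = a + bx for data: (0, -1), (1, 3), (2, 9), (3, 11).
a = -4/5, b = 21/5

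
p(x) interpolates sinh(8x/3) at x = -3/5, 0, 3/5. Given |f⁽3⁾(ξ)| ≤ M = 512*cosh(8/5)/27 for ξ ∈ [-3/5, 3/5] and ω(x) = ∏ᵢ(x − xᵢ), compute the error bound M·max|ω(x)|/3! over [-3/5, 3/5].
512*sqrt(3)*cosh(8/5)/3375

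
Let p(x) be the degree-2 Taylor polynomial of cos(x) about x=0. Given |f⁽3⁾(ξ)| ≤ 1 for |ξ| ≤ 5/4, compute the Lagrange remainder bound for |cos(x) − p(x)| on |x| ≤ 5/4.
125/384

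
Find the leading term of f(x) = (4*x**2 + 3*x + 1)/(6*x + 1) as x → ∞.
2*x/3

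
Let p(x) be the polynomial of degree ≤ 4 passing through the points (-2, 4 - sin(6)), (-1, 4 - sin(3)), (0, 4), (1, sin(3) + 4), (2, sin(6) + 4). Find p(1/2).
-sin(6)/16 + 5*sin(3)/8 + 4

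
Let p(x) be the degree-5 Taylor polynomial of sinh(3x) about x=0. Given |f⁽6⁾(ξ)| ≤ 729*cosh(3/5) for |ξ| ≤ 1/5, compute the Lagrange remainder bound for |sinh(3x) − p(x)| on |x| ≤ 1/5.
81*cosh(3/5)/1250000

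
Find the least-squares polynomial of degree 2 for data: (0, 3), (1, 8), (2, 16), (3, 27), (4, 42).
108/35 + (219/70)x + (23/14)x²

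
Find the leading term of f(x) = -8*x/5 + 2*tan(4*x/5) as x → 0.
128*x**3/375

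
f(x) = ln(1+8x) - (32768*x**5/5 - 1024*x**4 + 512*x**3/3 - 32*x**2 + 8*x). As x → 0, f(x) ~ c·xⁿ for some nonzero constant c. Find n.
6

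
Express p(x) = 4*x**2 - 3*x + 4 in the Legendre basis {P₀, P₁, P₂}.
(16/3)P₀ + (-3)P₁ + (8/3)P₂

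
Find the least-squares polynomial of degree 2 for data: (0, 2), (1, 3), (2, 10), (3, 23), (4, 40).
64/35 + (-44/35)x + (19/7)x²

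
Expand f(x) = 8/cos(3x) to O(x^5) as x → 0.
8 + 36*x**2 + 135*x**4 + O(x**5)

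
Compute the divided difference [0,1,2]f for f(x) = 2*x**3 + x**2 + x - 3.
7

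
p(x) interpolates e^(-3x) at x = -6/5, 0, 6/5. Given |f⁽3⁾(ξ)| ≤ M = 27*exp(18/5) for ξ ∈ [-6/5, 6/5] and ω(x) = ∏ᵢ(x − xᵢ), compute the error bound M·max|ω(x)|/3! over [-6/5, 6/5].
216*sqrt(3)*exp(18/5)/125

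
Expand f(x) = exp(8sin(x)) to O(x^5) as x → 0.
1 + 8*x + 32*x**2 + 84*x**3 + 160*x**4 + O(x**5)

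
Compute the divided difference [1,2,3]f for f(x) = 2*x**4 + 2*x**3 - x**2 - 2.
61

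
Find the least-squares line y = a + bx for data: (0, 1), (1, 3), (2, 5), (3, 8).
a = 4/5, b = 23/10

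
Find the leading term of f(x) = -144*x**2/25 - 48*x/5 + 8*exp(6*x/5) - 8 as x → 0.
288*x**3/125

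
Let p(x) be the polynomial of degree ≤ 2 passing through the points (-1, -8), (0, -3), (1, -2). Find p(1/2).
-2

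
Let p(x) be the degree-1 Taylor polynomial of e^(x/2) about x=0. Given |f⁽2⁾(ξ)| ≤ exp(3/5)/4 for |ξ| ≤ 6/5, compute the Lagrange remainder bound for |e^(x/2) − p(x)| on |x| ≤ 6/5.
9*exp(3/5)/50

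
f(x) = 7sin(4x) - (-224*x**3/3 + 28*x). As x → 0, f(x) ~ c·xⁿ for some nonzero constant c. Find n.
5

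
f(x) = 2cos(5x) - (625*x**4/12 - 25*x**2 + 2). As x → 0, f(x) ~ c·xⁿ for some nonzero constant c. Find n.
6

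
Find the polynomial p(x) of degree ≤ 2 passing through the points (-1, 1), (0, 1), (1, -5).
-3*x**2 - 3*x + 1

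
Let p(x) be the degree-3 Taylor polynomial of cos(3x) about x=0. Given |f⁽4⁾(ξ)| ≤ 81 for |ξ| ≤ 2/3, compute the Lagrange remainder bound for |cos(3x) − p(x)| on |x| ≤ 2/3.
2/3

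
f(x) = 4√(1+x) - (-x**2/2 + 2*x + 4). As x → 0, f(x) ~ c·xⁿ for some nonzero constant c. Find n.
3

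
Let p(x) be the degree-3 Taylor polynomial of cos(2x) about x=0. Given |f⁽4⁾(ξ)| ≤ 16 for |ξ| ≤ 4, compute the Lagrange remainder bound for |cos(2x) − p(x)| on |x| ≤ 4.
512/3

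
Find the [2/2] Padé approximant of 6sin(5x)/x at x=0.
(30 - 175*x**2/2)/(5*x**2/4 + 1)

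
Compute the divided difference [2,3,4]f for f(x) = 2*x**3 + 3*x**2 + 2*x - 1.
21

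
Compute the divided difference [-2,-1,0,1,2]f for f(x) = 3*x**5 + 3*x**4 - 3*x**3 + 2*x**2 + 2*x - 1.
3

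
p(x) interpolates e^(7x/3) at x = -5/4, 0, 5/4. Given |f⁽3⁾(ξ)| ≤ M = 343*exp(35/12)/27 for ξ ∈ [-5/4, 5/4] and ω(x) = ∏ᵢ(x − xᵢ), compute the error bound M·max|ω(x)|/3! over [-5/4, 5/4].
42875*sqrt(3)*exp(35/12)/46656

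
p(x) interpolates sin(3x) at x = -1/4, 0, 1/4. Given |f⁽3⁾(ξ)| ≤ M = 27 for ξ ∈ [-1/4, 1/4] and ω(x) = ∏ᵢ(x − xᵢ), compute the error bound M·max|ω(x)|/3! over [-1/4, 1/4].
sqrt(3)/64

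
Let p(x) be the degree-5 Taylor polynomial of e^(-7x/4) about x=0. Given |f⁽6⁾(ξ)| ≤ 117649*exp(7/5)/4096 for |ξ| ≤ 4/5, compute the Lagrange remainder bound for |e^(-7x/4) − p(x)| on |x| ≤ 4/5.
117649*exp(7/5)/11250000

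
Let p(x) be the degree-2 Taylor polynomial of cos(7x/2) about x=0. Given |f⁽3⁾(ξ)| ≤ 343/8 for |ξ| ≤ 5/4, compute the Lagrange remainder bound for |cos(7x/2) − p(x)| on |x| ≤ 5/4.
42875/3072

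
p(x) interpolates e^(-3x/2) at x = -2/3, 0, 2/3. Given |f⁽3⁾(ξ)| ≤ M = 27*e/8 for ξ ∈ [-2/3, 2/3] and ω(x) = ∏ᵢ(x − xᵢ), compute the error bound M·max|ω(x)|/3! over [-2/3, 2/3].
sqrt(3)*e/27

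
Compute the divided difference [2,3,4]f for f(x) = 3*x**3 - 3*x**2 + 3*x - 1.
24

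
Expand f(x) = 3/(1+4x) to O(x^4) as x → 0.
3 - 12*x + 48*x**2 - 192*x**3 + O(x**4)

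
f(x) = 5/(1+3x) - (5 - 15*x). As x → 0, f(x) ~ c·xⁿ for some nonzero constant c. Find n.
2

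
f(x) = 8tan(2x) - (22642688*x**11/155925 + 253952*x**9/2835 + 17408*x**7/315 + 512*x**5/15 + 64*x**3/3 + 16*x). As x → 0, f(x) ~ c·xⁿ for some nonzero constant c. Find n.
13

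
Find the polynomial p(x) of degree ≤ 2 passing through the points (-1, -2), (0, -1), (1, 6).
3*x**2 + 4*x - 1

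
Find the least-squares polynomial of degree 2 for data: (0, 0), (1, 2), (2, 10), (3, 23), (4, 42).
-1/35 + (-9/14)x + (39/14)x²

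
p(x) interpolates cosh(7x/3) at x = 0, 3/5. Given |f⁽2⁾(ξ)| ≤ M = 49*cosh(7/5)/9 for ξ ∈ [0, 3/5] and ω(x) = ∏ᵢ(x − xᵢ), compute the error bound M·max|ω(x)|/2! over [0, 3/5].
49*cosh(7/5)/200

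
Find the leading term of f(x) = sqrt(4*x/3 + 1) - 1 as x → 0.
2*x/3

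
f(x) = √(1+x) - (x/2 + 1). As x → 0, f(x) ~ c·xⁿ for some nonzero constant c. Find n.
2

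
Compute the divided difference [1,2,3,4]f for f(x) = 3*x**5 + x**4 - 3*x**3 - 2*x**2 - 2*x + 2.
202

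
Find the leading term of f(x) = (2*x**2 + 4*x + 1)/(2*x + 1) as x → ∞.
x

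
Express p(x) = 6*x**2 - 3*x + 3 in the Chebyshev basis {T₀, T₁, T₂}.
(6)T₀ + (-3)T₁ + (3)T₂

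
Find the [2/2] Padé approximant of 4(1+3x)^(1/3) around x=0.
(28*x**2/3 + 14*x + 4)/(5*x**2/6 + 5*x/2 + 1)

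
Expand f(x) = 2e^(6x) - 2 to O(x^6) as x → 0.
12*x + 36*x**2 + 72*x**3 + 108*x**4 + 648*x**5/5 + O(x**6)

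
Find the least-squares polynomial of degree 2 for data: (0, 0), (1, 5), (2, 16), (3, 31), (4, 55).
1/5 + (8/5)x + (3)x²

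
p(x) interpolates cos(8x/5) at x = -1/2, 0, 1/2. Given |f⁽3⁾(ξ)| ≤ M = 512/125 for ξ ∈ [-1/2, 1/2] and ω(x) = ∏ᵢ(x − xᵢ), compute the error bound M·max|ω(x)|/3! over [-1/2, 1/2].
64*sqrt(3)/3375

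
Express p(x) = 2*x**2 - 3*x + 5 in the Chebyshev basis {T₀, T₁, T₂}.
(6)T₀ + (-3)T₁ + T₂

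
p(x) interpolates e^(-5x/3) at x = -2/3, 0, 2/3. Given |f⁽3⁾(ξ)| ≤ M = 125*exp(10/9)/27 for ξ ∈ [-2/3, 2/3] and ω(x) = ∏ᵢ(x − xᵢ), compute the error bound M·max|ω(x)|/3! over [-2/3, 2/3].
1000*sqrt(3)*exp(10/9)/19683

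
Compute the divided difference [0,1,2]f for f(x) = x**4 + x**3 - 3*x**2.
7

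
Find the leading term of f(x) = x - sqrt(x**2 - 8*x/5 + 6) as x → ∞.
4/5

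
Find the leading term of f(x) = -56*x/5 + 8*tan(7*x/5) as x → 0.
2744*x**3/375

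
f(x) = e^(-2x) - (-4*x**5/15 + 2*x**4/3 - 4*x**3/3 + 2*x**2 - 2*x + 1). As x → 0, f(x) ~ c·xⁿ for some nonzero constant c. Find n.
6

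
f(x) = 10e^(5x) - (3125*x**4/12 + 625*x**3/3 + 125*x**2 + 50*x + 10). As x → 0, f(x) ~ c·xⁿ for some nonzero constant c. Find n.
5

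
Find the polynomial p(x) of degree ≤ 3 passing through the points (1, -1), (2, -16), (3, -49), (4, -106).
-x**3 - 3*x**2 + x + 2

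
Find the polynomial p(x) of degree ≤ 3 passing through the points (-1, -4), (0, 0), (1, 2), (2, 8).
x**3 - x**2 + 2*x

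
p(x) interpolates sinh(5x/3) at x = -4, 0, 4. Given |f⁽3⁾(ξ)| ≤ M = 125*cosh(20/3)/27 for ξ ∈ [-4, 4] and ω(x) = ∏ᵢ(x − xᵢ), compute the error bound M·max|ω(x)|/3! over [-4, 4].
8000*sqrt(3)*cosh(20/3)/729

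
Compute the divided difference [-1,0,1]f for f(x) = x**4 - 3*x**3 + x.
1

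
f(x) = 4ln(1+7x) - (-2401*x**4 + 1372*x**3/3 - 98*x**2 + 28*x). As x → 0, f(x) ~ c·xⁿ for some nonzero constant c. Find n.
5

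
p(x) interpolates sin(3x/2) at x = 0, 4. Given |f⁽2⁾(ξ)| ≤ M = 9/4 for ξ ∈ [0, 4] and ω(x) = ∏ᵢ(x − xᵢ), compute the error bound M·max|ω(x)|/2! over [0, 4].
9/2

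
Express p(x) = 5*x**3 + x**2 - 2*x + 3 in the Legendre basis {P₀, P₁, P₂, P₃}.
(10/3)P₀ + P₁ + (2/3)P₂ + (2)P₃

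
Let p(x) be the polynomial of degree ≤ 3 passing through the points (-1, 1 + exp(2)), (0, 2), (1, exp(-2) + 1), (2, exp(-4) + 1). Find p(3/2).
(5 + 15*exp(2) + (exp(2) + 11)*exp(4))*exp(-4)/16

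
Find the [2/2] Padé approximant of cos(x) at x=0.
(1 - 5*x**2/12)/(x**2/12 + 1)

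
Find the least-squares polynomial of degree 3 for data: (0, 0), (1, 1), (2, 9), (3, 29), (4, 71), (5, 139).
-1/126 + (25/108)x + (-17/63)x² + (125/108)x³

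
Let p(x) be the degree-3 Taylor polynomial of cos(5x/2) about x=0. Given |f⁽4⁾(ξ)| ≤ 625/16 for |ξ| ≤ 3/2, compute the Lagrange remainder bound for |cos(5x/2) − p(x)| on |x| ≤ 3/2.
16875/2048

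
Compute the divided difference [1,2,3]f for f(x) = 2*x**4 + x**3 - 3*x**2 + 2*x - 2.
53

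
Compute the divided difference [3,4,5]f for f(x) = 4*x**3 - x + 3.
48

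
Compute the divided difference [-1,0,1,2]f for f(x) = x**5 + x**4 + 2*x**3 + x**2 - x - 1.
9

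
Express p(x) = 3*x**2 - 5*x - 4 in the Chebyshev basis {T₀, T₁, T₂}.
(-5/2)T₀ + (-5)T₁ + (3/2)T₂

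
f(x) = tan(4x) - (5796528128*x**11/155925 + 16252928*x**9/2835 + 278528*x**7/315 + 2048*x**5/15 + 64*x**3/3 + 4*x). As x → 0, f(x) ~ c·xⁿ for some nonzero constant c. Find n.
13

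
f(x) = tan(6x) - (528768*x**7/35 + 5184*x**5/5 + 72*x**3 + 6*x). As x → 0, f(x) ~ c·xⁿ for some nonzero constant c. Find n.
9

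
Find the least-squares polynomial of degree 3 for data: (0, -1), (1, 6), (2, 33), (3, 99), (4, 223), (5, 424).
-1 + (10/3)x + (1/2)x² + (19/6)x³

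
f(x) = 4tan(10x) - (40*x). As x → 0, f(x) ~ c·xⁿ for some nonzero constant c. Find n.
3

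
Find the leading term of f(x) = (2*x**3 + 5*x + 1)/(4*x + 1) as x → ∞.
x**2/2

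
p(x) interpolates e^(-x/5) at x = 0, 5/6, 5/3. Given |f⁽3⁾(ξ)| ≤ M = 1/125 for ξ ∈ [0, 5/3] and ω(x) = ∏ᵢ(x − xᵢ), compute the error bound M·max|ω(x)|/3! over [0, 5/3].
sqrt(3)/5832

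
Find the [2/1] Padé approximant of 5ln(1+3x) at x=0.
15*x*(x + 2)/(2*(2*x + 1))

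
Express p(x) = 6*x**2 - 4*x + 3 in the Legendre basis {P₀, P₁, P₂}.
(5)P₀ + (-4)P₁ + (4)P₂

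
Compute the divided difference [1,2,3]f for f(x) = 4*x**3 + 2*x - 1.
24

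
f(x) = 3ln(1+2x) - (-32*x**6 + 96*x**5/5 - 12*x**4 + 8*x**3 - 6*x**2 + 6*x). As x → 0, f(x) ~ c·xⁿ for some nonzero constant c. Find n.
7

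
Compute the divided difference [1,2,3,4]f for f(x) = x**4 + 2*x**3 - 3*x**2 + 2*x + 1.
12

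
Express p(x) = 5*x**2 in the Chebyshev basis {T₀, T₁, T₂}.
(5/2)T₀ + (5/2)T₂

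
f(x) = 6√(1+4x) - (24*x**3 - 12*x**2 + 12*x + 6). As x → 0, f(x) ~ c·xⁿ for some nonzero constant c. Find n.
4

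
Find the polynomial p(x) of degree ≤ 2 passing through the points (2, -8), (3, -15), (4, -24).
-x**2 - 2*x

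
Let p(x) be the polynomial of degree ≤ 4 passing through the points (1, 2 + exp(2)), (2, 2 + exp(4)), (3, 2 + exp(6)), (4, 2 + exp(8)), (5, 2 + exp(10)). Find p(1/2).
-45*exp(8)/32 - 105*exp(4)/32 + 2 + 315*exp(2)/128 + 189*exp(6)/64 + 35*exp(10)/128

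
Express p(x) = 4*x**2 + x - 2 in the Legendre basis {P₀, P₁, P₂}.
(-2/3)P₀ + P₁ + (8/3)P₂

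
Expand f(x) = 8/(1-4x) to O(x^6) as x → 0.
8 + 32*x + 128*x**2 + 512*x**3 + 2048*x**4 + 8192*x**5 + O(x**6)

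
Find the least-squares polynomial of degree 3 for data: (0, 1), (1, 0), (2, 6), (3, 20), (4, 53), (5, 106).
58/63 + (-260/189)x + (-1/18)x² + (49/54)x³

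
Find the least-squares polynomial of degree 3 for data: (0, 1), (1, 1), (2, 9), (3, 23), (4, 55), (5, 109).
44/63 + (463/378)x + (-52/63)x² + (53/54)x³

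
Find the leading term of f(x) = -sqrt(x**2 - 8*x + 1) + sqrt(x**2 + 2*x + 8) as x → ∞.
5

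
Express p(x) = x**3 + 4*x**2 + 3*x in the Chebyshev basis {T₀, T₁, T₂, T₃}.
(2)T₀ + (15/4)T₁ + (2)T₂ + (1/4)T₃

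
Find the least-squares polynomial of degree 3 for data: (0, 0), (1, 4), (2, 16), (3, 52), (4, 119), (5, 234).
5/126 + (2383/756)x + (-95/63)x² + (221/108)x³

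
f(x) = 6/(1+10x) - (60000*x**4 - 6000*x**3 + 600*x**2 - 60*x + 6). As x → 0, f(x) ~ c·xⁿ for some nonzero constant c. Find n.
5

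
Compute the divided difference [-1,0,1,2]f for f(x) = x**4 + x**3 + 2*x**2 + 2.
3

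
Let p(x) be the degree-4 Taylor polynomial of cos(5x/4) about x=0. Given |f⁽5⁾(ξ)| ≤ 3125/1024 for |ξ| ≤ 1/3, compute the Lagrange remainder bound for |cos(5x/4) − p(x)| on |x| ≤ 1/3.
625/5971968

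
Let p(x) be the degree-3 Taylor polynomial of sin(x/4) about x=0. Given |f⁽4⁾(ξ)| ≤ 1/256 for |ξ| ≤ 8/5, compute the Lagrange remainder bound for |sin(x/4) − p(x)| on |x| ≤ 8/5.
2/1875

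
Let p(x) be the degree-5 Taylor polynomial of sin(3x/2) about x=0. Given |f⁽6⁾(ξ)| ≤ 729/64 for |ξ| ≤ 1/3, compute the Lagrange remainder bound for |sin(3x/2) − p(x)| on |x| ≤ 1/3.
1/46080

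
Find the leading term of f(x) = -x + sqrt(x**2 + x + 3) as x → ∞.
1/2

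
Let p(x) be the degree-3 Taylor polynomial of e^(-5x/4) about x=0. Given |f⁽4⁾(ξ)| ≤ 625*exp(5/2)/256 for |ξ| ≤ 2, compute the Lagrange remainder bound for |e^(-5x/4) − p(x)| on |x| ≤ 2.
625*exp(5/2)/384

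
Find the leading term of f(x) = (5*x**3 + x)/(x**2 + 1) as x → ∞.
5*x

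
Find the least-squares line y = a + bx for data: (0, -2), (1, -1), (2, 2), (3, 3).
a = -11/5, b = 9/5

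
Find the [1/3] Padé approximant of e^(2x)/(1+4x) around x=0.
(7*x/10 + 1)/(37*x**3/15 - 23*x**2/5 + 27*x/10 + 1)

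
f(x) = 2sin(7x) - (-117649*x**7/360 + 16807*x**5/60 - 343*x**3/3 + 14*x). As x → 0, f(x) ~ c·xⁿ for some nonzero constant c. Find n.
9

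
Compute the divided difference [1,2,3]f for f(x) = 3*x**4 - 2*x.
75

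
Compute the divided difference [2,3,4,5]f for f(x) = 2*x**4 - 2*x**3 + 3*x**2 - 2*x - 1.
26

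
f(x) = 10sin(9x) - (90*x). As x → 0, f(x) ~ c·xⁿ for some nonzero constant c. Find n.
3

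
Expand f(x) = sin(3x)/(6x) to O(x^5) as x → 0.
1/2 - 3*x**2/4 + 27*x**4/80 + O(x**5)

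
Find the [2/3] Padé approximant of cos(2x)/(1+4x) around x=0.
(1 - 5*x**2/3)/(4*x**3/3 + x**2/3 + 4*x + 1)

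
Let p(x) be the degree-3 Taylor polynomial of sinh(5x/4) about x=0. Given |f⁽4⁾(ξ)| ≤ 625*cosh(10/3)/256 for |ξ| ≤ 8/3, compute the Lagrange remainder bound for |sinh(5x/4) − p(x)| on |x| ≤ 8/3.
1250*cosh(10/3)/243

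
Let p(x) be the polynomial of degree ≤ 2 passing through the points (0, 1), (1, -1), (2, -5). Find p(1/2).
1/4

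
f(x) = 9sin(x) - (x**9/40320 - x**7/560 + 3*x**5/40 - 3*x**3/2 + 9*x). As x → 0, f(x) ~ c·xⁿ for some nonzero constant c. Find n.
11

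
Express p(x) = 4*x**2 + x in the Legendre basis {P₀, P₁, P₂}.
(4/3)P₀ + P₁ + (8/3)P₂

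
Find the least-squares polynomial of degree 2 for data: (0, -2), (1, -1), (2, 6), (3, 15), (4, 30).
-74/35 + (-4/7)x + (15/7)x²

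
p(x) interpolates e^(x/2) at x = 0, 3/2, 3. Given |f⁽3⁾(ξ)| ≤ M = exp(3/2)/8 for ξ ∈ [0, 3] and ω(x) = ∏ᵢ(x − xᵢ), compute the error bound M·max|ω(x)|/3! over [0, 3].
sqrt(3)*exp(3/2)/64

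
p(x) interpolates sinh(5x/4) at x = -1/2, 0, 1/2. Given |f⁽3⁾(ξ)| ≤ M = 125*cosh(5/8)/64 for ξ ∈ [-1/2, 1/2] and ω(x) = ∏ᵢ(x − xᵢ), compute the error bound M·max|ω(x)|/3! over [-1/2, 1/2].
125*sqrt(3)*cosh(5/8)/13824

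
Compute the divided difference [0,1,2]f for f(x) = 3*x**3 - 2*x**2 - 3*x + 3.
7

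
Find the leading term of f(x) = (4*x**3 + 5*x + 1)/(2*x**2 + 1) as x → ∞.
2*x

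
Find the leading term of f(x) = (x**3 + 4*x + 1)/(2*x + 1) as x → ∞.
x**2/2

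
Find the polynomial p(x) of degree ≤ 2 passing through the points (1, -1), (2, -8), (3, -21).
-3*x**2 + 2*x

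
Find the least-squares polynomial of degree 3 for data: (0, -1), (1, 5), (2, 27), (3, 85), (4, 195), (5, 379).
-65/63 + (796/189)x + (-163/126)x² + (169/54)x³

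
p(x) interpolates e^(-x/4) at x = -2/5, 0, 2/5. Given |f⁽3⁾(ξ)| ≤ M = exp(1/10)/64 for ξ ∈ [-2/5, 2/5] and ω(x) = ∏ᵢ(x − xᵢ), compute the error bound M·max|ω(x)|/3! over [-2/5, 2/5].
sqrt(3)*exp(1/10)/27000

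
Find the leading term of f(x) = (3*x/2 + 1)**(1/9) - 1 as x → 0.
x/6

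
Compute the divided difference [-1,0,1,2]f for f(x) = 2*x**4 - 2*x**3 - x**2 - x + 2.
2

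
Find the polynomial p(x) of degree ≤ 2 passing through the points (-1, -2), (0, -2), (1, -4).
-x**2 - x - 2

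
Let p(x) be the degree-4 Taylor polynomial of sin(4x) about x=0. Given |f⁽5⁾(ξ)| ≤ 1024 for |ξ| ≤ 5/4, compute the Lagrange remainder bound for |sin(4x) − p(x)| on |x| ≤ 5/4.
625/24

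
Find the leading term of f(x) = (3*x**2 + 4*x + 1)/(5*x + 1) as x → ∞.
3*x/5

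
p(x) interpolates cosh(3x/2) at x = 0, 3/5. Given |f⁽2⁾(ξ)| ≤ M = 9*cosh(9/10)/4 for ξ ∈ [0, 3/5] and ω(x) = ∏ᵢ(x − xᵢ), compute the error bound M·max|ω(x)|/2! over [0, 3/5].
81*cosh(9/10)/800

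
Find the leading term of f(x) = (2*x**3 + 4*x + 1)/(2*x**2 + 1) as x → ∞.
x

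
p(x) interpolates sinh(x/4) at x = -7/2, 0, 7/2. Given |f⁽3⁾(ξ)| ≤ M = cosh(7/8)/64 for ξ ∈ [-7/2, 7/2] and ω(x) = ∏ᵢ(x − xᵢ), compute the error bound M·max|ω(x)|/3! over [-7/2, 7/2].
343*sqrt(3)*cosh(7/8)/13824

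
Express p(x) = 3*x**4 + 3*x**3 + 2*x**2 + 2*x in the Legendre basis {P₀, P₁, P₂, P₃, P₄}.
(19/15)P₀ + (19/5)P₁ + (64/21)P₂ + (6/5)P₃ + (24/35)P₄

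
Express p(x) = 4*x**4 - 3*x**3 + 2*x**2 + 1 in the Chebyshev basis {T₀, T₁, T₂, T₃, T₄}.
(7/2)T₀ + (-9/4)T₁ + (3)T₂ + (-3/4)T₃ + (1/2)T₄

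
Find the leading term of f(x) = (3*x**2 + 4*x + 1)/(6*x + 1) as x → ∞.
x/2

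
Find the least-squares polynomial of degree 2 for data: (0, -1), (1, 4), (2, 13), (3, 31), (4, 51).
-36/35 + (137/70)x + (39/14)x²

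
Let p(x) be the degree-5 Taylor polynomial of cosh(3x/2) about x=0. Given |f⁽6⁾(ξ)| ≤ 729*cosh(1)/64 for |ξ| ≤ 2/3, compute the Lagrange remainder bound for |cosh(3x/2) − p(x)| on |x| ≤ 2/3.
cosh(1)/720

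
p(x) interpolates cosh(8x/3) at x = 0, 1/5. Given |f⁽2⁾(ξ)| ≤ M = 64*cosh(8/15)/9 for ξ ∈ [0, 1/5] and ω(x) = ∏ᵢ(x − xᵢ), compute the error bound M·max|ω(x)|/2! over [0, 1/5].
8*cosh(8/15)/225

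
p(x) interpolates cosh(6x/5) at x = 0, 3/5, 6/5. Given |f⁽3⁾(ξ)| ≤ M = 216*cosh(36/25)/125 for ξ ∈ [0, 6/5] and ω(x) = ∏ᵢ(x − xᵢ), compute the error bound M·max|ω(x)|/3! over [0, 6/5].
216*sqrt(3)*cosh(36/25)/15625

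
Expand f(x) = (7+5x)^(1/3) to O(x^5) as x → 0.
7**(1/3) + 5*7**(1/3)*x/21 - 25*7**(1/3)*x**2/441 + 625*7**(1/3)*x**3/27783 - 6250*7**(1/3)*x**4/583443 + O(x**5)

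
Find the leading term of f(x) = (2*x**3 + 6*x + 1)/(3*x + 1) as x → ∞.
2*x**2/3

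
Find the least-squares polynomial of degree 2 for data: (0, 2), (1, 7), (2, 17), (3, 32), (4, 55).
79/35 + (97/70)x + (41/14)x²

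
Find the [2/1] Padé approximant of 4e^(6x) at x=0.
(24*x**2 + 16*x + 4)/(1 - 2*x)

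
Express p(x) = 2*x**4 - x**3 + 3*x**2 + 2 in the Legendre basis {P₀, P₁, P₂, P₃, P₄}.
(17/5)P₀ + (-3/5)P₁ + (22/7)P₂ + (-2/5)P₃ + (16/35)P₄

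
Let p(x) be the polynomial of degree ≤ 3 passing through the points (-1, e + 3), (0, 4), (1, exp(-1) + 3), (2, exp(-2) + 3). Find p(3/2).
(5 + 15*e + (e + 43)*exp(2))*exp(-2)/16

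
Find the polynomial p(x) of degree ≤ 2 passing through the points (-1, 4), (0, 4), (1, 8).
2*x**2 + 2*x + 4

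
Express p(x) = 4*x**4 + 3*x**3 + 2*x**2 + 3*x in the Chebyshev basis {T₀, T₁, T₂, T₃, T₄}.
(5/2)T₀ + (21/4)T₁ + (3)T₂ + (3/4)T₃ + (1/2)T₄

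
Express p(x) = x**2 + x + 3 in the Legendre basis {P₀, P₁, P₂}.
(10/3)P₀ + P₁ + (2/3)P₂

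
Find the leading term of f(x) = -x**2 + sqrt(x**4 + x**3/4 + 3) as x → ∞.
x/8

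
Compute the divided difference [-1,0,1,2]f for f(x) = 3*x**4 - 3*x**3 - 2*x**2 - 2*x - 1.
3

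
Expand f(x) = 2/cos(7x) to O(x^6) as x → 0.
2 + 49*x**2 + 12005*x**4/12 + O(x**6)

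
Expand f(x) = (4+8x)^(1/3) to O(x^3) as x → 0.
2**(2/3) + 2*2**(2/3)*x/3 - 4*2**(2/3)*x**2/9 + O(x**3)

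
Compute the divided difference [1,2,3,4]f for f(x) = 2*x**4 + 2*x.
20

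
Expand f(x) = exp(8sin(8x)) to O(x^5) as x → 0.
1 + 64*x + 2048*x**2 + 43008*x**3 + 655360*x**4 + O(x**5)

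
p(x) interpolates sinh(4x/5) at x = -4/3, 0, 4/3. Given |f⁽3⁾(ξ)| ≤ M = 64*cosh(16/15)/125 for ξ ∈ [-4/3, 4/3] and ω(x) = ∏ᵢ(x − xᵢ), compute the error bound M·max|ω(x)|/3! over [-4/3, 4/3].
4096*sqrt(3)*cosh(16/15)/91125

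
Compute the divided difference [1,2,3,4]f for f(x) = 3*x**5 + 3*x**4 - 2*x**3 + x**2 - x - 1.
223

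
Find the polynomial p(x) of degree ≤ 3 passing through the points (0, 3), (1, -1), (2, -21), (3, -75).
-3*x**3 + x**2 - 2*x + 3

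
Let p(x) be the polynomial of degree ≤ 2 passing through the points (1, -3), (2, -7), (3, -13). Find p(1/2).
-7/4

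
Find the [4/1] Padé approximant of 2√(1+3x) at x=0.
(243*x**4/320 - 27*x**3/20 + 81*x**2/20 + 36*x/5 + 2)/(21*x/10 + 1)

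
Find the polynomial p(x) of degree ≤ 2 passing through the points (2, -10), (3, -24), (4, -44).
-3*x**2 + x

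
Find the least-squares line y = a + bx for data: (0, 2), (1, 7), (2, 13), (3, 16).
a = 23/10, b = 24/5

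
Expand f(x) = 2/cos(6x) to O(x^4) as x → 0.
2 + 36*x**2 + O(x**4)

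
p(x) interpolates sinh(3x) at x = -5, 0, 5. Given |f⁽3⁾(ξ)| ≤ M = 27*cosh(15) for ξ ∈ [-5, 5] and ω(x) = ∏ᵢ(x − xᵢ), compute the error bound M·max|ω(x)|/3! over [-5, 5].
125*sqrt(3)*cosh(15)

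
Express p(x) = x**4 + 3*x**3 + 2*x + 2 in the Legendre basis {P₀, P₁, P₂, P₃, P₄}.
(11/5)P₀ + (19/5)P₁ + (4/7)P₂ + (6/5)P₃ + (8/35)P₄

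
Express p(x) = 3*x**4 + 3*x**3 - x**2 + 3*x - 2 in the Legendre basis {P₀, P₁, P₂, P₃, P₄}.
(-26/15)P₀ + (24/5)P₁ + (22/21)P₂ + (6/5)P₃ + (24/35)P₄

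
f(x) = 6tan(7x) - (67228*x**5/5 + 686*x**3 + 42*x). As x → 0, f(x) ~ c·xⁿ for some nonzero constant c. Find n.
7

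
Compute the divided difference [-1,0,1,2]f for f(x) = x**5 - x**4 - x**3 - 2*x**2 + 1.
2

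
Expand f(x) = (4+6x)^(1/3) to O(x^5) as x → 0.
2**(2/3) + 2**(2/3)*x/2 - 2**(2/3)*x**2/4 + 5*2**(2/3)*x**3/24 - 5*2**(2/3)*x**4/24 + O(x**5)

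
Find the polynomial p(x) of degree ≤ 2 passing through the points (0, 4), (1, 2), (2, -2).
-x**2 - x + 4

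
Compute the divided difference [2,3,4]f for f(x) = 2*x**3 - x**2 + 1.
17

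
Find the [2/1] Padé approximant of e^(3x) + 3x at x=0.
(-3*x**2/2 + 5*x + 1)/(1 - x)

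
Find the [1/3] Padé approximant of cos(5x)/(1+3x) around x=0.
(1 - 125*x/36)/(-425*x**3/72 + 25*x**2/12 - 17*x/36 + 1)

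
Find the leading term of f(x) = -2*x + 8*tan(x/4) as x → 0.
x**3/24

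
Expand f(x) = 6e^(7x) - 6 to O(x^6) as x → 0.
42*x + 147*x**2 + 343*x**3 + 2401*x**4/4 + 16807*x**5/20 + O(x**6)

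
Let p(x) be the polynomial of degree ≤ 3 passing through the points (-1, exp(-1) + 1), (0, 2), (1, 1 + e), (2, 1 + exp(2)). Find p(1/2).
(-1 + e*(-exp(2) + 9*e + 25))*exp(-1)/16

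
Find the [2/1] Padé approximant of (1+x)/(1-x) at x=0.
(x + 1)/(1 - x)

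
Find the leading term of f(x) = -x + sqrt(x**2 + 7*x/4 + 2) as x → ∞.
7/8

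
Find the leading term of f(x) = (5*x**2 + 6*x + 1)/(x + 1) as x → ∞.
5*x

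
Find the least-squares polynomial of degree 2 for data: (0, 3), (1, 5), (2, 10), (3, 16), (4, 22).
94/35 + (163/70)x + (9/14)x²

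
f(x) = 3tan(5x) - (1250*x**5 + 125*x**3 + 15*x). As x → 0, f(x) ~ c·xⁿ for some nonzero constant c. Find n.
7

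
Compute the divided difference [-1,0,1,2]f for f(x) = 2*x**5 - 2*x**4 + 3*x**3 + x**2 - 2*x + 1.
9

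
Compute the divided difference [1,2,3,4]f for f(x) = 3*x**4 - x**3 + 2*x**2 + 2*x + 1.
29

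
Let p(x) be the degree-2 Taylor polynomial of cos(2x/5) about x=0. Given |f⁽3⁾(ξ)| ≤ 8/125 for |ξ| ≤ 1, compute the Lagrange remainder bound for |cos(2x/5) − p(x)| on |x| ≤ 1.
4/375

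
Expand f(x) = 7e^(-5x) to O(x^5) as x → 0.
7 - 35*x + 175*x**2/2 - 875*x**3/6 + 4375*x**4/24 + O(x**5)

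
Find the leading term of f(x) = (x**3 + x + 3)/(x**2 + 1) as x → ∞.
x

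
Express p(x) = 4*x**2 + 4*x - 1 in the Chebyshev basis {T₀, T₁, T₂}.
T₀ + (4)T₁ + (2)T₂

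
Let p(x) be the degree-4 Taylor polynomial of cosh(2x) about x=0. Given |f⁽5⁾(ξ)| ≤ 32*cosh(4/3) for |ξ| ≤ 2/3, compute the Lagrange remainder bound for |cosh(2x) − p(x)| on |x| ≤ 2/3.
128*cosh(4/3)/3645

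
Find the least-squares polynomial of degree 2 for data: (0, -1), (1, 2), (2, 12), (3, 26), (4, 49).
-32/35 + (-6/35)x + (22/7)x²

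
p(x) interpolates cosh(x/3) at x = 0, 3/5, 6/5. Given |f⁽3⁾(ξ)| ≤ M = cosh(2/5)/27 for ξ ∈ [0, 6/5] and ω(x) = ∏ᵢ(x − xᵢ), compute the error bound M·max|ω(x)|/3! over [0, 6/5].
sqrt(3)*cosh(2/5)/3375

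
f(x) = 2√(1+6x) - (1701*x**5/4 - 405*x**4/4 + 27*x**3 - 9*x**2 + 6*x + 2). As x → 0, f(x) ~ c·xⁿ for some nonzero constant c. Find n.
6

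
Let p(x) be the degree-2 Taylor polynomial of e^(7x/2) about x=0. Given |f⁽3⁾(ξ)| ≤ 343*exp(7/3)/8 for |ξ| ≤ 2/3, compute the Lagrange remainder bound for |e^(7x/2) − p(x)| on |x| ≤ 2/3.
343*exp(7/3)/162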